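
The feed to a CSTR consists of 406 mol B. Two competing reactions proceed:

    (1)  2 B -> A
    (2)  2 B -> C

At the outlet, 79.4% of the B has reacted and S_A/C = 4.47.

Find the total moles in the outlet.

245 mol

Conversion of B: B consumed = 0.794 × 406 = 322.4 mol = 2ξ₁ + 2ξ₂.
Selectivity: 1ξ₁ / (1ξ₂) = 4.47 → ξ₁ = 4.47 ξ₂.
Substitute: (2·4.47 + 2) ξ₂ = 322.4 → ξ₂ = 29.47 mol, ξ₁ = 131.7 mol.
Outlet amounts (n = n₀ + Σ ν·ξ):
  B: 406 − 2(131.7) − 2(29.47) = 83.64
  A: 0 + 1(131.7) = 131.7
  C: 0 + 1(29.47) = 29.47
Total out = 83.64 + 131.7 + 29.47 = 244.8 mol.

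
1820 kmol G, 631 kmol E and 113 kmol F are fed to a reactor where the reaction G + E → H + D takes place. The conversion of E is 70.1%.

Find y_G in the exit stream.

E reacted = 0.701 × 631 = 442.3 kmol; ν_E = −1, so ξ = 442.3/1 = 442.3 kmol.
Outlet amounts (n = n₀ + ν ξ):
  G: 1820 − 1(442.3) = 1378
  E: 631 − 1(442.3) = 188.7
  H: 0 + 1(442.3) = 442.3
  D: 0 + 1(442.3) = 442.3
  F: 113 (inert)
Total out = 2564 kmol; y_G = 1378 / 2564 = 0.5373.

0.537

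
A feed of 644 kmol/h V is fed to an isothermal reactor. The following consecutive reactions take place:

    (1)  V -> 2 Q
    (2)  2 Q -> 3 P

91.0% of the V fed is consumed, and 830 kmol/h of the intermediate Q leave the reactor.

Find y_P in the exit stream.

Conversion of V: V consumed = 1ξ₁ = 0.91 × 644 → ξ₁ = 586 kmol/h.
Q balance: n_Q = 0 + 2ξ₁ − 2ξ₂ = 830 → ξ₂ = (2·586 − 830)/2 = 171 kmol/h.
Outlet amounts (n = n₀ + Σ ν·ξ):
  V: 644 − 1(586) = 57.96
  Q: 0 + 2(586) − 2(171) = 830
  P: 0 + 3(171) = 513.1
Total out = 1401 kmol/h; y_P = 513.1 / 1401 = 0.3662.

0.366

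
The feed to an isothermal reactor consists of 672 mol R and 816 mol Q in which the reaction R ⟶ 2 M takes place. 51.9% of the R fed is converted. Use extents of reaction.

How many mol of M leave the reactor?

R reacted = 0.519 × 672 = 348.8 mol; ν_R = −1, so ξ = 348.8/1 = 348.8 mol.
Outlet amounts (n = n₀ + ν ξ):
  R: 672 − 1(348.8) = 323.2
  M: 0 + 2(348.8) = 697.5
  Q: 816 (inert)

698 mol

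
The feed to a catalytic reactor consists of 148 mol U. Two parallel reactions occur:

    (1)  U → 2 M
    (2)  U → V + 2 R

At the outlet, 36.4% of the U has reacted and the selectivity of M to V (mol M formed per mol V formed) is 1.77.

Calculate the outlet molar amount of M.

Conversion of U: U consumed = 0.364 × 148 = 53.87 mol = 1ξ₁ + 1ξ₂.
Selectivity: 2ξ₁ / (1ξ₂) = 1.77 → ξ₁ = 0.885 ξ₂.
Substitute: (1·0.885 + 1) ξ₂ = 53.87 → ξ₂ = 28.58 mol, ξ₁ = 25.29 mol.
Outlet amounts (n = n₀ + Σ ν·ξ):
  U: 148 − 1(25.29) − 1(28.58) = 94.13
  M: 0 + 2(25.29) = 50.59
  V: 0 + 1(28.58) = 28.58
  R: 0 + 2(28.58) = 57.16

50.6 mol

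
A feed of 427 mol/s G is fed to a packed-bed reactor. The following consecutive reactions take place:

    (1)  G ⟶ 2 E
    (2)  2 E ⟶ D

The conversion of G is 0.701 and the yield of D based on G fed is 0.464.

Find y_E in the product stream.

0.383

Conversion of G: G consumed = 1ξ₁ = 0.701 × 427 → ξ₁ = 299.3 mol/s.
Yield of D: 1ξ₂ / 427 = 0.464 → ξ₂ = 198.1 mol/s.
Outlet amounts (n = n₀ + Σ ν·ξ):
  G: 427 − 1(299.3) = 127.7
  E: 0 + 2(299.3) − 2(198.1) = 202.4
  D: 0 + 1(198.1) = 198.1
Total out = 528.2 mol/s; y_E = 202.4 / 528.2 = 0.3832.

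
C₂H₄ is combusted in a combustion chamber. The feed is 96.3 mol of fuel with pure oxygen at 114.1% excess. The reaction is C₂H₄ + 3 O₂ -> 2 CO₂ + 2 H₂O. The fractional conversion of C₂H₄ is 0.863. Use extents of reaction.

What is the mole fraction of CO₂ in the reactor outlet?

Stoichiometric O₂ = 3 × 96.3 = 288.9 mol; O₂ fed = 288.9 × 2.141 = 618.5 mol.
Fuel reacted = 0.863 × 96.3 → ξ = 83.11 mol.
Outlet (n = n₀ + ν ξ):
  C₂H₄: 96.3 − 1(83.11) = 13.19
  O₂: 618.5 − 3(83.11) = 369.2
  CO₂: 0 + 2(83.11) = 166.2
  H₂O: 0 + 2(83.11) = 166.2
Total out = 714.8 mol; y_CO₂ = 166.2 / 714.8 = 0.2325.

0.233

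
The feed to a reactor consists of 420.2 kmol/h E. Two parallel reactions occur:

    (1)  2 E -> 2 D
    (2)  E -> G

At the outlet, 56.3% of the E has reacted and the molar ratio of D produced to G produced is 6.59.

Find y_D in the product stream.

0.489

Conversion of E: E consumed = 0.563 × 420.2 = 236.6 kmol/h = 2ξ₁ + 1ξ₂.
Selectivity: 2ξ₁ / (1ξ₂) = 6.59 → ξ₁ = 3.295 ξ₂.
Substitute: (2·3.295 + 1) ξ₂ = 236.6 → ξ₂ = 31.17 kmol/h, ξ₁ = 102.7 kmol/h.
Outlet amounts (n = n₀ + Σ ν·ξ):
  E: 420.2 − 2(102.7) − 1(31.17) = 183.6
  D: 0 + 2(102.7) = 205.4
  G: 0 + 1(31.17) = 31.17
Total out = 420.2 kmol/h; y_D = 205.4 / 420.2 = 0.4888.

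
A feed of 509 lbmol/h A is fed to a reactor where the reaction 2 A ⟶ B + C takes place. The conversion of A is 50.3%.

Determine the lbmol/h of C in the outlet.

128 lbmol/h

A reacted = 0.503 × 509 = 256 lbmol/h; ν_A = −2, so ξ = 256/2 = 128 lbmol/h.
Outlet amounts (n = n₀ + ν ξ):
  A: 509 − 2(128) = 253
  B: 0 + 1(128) = 128
  C: 0 + 1(128) = 128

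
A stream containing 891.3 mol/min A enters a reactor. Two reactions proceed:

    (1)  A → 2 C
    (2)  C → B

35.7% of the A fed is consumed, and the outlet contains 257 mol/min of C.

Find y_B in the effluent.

0.314

Conversion of A: A consumed = 1ξ₁ = 0.357 × 891.3 → ξ₁ = 318.2 mol/min.
C balance: n_C = 0 + 2ξ₁ − 1ξ₂ = 257 → ξ₂ = (2·318.2 − 257)/1 = 379.4 mol/min.
Outlet amounts (n = n₀ + Σ ν·ξ):
  A: 891.3 − 1(318.2) = 573.1
  C: 0 + 2(318.2) − 1(379.4) = 257
  B: 0 + 1(379.4) = 379.4
Total out = 1209 mol/min; y_B = 379.4 / 1209 = 0.3137.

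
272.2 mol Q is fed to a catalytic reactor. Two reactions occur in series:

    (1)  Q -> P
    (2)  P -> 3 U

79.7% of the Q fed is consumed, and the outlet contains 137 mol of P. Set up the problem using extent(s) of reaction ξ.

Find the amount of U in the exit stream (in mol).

240 mol

Conversion of Q: Q consumed = 1ξ₁ = 0.797 × 272.2 → ξ₁ = 216.9 mol.
P balance: n_P = 0 + 1ξ₁ − 1ξ₂ = 137 → ξ₂ = (1·216.9 − 137)/1 = 79.94 mol.
Outlet amounts (n = n₀ + Σ ν·ξ):
  Q: 272.2 − 1(216.9) = 55.26
  P: 0 + 1(216.9) − 1(79.94) = 137
  U: 0 + 3(79.94) = 239.8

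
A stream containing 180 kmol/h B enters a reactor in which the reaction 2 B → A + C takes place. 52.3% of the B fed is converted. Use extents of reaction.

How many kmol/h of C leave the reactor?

47.1 kmol/h

B reacted = 0.523 × 180 = 94.14 kmol/h; ν_B = −2, so ξ = 94.14/2 = 47.07 kmol/h.
Outlet amounts (n = n₀ + ν ξ):
  B: 180 − 2(47.07) = 85.86
  A: 0 + 1(47.07) = 47.07
  C: 0 + 1(47.07) = 47.07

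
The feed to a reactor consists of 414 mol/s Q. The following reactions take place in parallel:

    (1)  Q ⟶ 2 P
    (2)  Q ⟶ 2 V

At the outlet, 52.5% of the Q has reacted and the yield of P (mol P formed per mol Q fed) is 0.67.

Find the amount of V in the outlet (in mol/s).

157 mol/s

Yield of P: 2ξ₁ / 414 = 0.67 → ξ₁ = 138.7 mol/s.
Conversion of Q: 1ξ₁ + 1ξ₂ = 0.525 × 414 = 217.4 → ξ₂ = 78.66 mol/s.
Outlet amounts (n = n₀ + Σ ν·ξ):
  Q: 414 − 1(138.7) − 1(78.66) = 196.6
  P: 0 + 2(138.7) = 277.4
  V: 0 + 2(78.66) = 157.3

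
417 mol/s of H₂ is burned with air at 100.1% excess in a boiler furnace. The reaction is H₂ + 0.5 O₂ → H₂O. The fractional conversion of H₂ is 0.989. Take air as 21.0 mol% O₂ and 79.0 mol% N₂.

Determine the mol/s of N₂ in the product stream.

1570 mol/s

Stoichiometric O₂ = 0.5 × 417 = 208.5 mol/s; O₂ fed = 208.5 × 2.001 = 417.2 mol/s.
N₂ fed = 417.2 × 79/21 = 1569 mol/s.
Fuel reacted = 0.989 × 417 → ξ = 412.4 mol/s.
Outlet (n = n₀ + ν ξ):
  H₂: 417 − 1(412.4) = 4.587
  O₂: 417.2 − 0.5(412.4) = 211
  N₂: 1569 (inert)
  H₂O: 0 + 1(412.4) = 412.4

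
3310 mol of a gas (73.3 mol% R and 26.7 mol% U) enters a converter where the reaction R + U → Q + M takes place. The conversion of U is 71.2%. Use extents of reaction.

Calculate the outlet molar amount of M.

U reacted = 0.712 × 883.8 = 629.2 mol; ν_U = −1, so ξ = 629.2/1 = 629.2 mol.
Outlet amounts (n = n₀ + ν ξ):
  R: 2426 − 1(629.2) = 1797
  U: 883.8 − 1(629.2) = 254.5
  Q: 0 + 1(629.2) = 629.2
  M: 0 + 1(629.2) = 629.2

629 mol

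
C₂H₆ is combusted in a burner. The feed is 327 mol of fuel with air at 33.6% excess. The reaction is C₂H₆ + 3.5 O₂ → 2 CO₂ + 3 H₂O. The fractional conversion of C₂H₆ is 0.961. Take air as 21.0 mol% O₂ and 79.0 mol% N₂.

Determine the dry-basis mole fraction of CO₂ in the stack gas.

Stoichiometric O₂ = 3.5 × 327 = 1144 mol; O₂ fed = 1144 × 1.336 = 1529 mol.
N₂ fed = 1529 × 79/21 = 5752 mol.
Fuel reacted = 0.961 × 327 → ξ = 314.2 mol.
Outlet (n = n₀ + ν ξ):
  C₂H₆: 327 − 1(314.2) = 12.75
  O₂: 1529 − 3.5(314.2) = 429.2
  N₂: 5752 (inert)
  CO₂: 0 + 2(314.2) = 628.5
  H₂O: 0 + 3(314.2) = 942.7
Dry total = 6823 mol; y_CO₂ (dry) = 628.5 / 6823 = 0.09212.

0.0921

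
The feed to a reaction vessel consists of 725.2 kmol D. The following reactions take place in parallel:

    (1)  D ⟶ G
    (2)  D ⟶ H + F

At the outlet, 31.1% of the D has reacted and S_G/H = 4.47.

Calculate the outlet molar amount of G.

184 kmol

Conversion of D: D consumed = 0.311 × 725.2 = 225.5 kmol = 1ξ₁ + 1ξ₂.
Selectivity: 1ξ₁ / (1ξ₂) = 4.47 → ξ₁ = 4.47 ξ₂.
Substitute: (1·4.47 + 1) ξ₂ = 225.5 → ξ₂ = 41.23 kmol, ξ₁ = 184.3 kmol.
Outlet amounts (n = n₀ + Σ ν·ξ):
  D: 725.2 − 1(184.3) − 1(41.23) = 499.7
  G: 0 + 1(184.3) = 184.3
  H: 0 + 1(41.23) = 41.23
  F: 0 + 1(41.23) = 41.23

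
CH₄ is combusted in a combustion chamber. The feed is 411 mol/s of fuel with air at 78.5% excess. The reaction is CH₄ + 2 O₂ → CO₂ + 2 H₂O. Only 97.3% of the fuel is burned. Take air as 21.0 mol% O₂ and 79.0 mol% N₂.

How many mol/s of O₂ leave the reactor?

Stoichiometric O₂ = 2 × 411 = 822 mol/s; O₂ fed = 822 × 1.785 = 1467 mol/s.
N₂ fed = 1467 × 79/21 = 5520 mol/s.
Fuel reacted = 0.973 × 411 → ξ = 399.9 mol/s.
Outlet (n = n₀ + ν ξ):
  CH₄: 411 − 1(399.9) = 11.1
  O₂: 1467 − 2(399.9) = 667.5
  N₂: 5520 (inert)
  CO₂: 0 + 1(399.9) = 399.9
  H₂O: 0 + 2(399.9) = 799.8

667 mol/s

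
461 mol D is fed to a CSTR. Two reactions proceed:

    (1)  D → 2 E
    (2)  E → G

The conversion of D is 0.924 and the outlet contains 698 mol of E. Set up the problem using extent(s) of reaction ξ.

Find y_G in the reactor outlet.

Conversion of D: D consumed = 1ξ₁ = 0.924 × 461 → ξ₁ = 426 mol.
E balance: n_E = 0 + 2ξ₁ − 1ξ₂ = 698 → ξ₂ = (2·426 − 698)/1 = 153.9 mol.
Outlet amounts (n = n₀ + Σ ν·ξ):
  D: 461 − 1(426) = 35.04
  E: 0 + 2(426) − 1(153.9) = 698
  G: 0 + 1(153.9) = 153.9
Total out = 887 mol; y_G = 153.9 / 887 = 0.1735.

0.174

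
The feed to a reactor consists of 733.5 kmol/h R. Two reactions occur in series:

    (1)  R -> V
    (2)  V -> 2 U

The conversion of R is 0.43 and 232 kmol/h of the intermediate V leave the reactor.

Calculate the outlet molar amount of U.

167 kmol/h

Conversion of R: R consumed = 1ξ₁ = 0.43 × 733.5 → ξ₁ = 315.4 kmol/h.
V balance: n_V = 0 + 1ξ₁ − 1ξ₂ = 232 → ξ₂ = (1·315.4 − 232)/1 = 83.4 kmol/h.
Outlet amounts (n = n₀ + Σ ν·ξ):
  R: 733.5 − 1(315.4) = 418.1
  V: 0 + 1(315.4) − 1(83.4) = 232
  U: 0 + 2(83.4) = 166.8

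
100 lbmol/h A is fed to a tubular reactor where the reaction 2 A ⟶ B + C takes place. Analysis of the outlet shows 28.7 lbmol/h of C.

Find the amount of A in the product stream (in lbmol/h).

For C: n = n₀ + 1ξ → 28.7 = 0 + 1ξ, giving ξ = 28.7 lbmol/h.
Outlet amounts (n = n₀ + ν ξ):
  A: 100 − 2(28.7) = 42.6
  B: 0 + 1(28.7) = 28.7
  C: 0 + 1(28.7) = 28.7

42.6 lbmol/h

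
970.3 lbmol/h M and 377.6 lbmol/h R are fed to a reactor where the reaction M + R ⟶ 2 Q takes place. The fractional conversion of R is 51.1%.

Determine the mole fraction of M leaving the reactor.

R reacted = 0.511 × 377.6 = 193 lbmol/h; ν_R = −1, so ξ = 193/1 = 193 lbmol/h.
Outlet amounts (n = n₀ + ν ξ):
  M: 970.3 − 1(193) = 777.3
  R: 377.6 − 1(193) = 184.6
  Q: 0 + 2(193) = 385.9
Total out = 1348 lbmol/h; y_M = 777.3 / 1348 = 0.5767.

0.577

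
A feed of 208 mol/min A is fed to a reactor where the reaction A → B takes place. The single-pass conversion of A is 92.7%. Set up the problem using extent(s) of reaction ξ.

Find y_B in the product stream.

A reacted = 0.927 × 208 = 192.8 mol/min; ν_A = −1, so ξ = 192.8/1 = 192.8 mol/min.
Outlet amounts (n = n₀ + ν ξ):
  A: 208 − 1(192.8) = 15.18
  B: 0 + 1(192.8) = 192.8
Total out = 208 mol/min; y_B = 192.8 / 208 = 0.927.

0.927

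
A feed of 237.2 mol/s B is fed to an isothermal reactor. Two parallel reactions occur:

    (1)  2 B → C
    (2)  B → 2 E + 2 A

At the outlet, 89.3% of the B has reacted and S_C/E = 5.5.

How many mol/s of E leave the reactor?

Conversion of B: B consumed = 0.893 × 237.2 = 211.8 mol/s = 2ξ₁ + 1ξ₂.
Selectivity: 1ξ₁ / (2ξ₂) = 5.5 → ξ₁ = 11 ξ₂.
Substitute: (2·11 + 1) ξ₂ = 211.8 → ξ₂ = 9.21 mol/s, ξ₁ = 101.3 mol/s.
Outlet amounts (n = n₀ + Σ ν·ξ):
  B: 237.2 − 2(101.3) − 1(9.21) = 25.38
  C: 0 + 1(101.3) = 101.3
  E: 0 + 2(9.21) = 18.42
  A: 0 + 2(9.21) = 18.42

18.4 mol/s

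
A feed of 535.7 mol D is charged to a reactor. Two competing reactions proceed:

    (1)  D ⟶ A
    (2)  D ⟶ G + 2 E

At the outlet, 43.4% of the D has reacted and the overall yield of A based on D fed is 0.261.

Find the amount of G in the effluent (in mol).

Yield of A: 1ξ₁ / 535.7 = 0.261 → ξ₁ = 139.8 mol.
Conversion of D: 1ξ₁ + 1ξ₂ = 0.434 × 535.7 = 232.5 → ξ₂ = 92.68 mol.
Outlet amounts (n = n₀ + Σ ν·ξ):
  D: 535.7 − 1(139.8) − 1(92.68) = 303.2
  A: 0 + 1(139.8) = 139.8
  G: 0 + 1(92.68) = 92.68
  E: 0 + 2(92.68) = 185.4

92.7 mol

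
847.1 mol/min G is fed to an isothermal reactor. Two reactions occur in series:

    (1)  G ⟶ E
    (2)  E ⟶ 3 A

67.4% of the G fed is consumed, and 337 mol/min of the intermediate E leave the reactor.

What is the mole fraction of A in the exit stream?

Conversion of G: G consumed = 1ξ₁ = 0.674 × 847.1 → ξ₁ = 570.9 mol/min.
E balance: n_E = 0 + 1ξ₁ − 1ξ₂ = 337 → ξ₂ = (1·570.9 − 337)/1 = 233.9 mol/min.
Outlet amounts (n = n₀ + Σ ν·ξ):
  G: 847.1 − 1(570.9) = 276.2
  E: 0 + 1(570.9) − 1(233.9) = 337
  A: 0 + 3(233.9) = 701.8
Total out = 1315 mol/min; y_A = 701.8 / 1315 = 0.5337.

0.534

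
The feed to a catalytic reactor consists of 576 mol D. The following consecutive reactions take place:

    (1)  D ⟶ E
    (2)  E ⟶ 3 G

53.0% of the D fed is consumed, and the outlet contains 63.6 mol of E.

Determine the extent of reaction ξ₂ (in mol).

ξ₂ = 242 mol

Conversion of D: D consumed = 1ξ₁ = 0.53 × 576 → ξ₁ = 305.3 mol.
E balance: n_E = 0 + 1ξ₁ − 1ξ₂ = 63.6 → ξ₂ = (1·305.3 − 63.6)/1 = 241.7 mol.
Outlet amounts (n = n₀ + Σ ν·ξ):
  D: 576 − 1(305.3) = 270.7
  E: 0 + 1(305.3) − 1(241.7) = 63.6
  G: 0 + 3(241.7) = 725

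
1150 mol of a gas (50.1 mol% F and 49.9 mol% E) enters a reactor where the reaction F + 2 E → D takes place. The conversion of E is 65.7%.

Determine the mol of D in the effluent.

189 mol

E reacted = 0.657 × 573.9 = 377 mol; ν_E = −2, so ξ = 377/2 = 188.5 mol.
Outlet amounts (n = n₀ + ν ξ):
  F: 576.1 − 1(188.5) = 387.6
  E: 573.9 − 2(188.5) = 196.8
  D: 0 + 1(188.5) = 188.5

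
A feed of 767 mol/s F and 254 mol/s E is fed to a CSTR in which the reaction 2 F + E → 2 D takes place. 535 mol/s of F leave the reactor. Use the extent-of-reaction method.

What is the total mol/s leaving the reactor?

905 mol/s

For F: n = n₀ − 2ξ → 535 = 767 − 2ξ, giving ξ = 116 mol/s.
Outlet amounts (n = n₀ + ν ξ):
  F: 767 − 2(116) = 535
  E: 254 − 1(116) = 138
  D: 0 + 2(116) = 232
Total out = 535 + 138 + 232 = 905 mol/s.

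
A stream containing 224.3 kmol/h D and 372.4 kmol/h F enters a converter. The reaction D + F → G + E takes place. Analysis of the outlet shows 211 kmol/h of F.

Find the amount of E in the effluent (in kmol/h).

161 kmol/h

For F: n = n₀ − 1ξ → 211 = 372.4 − 1ξ, giving ξ = 161.4 kmol/h.
Outlet amounts (n = n₀ + ν ξ):
  D: 224.3 − 1(161.4) = 62.9
  F: 372.4 − 1(161.4) = 211
  G: 0 + 1(161.4) = 161.4
  E: 0 + 1(161.4) = 161.4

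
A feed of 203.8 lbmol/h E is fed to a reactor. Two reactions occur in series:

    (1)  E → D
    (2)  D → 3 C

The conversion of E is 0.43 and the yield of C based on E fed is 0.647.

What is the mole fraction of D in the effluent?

Conversion of E: E consumed = 1ξ₁ = 0.43 × 203.8 → ξ₁ = 87.63 lbmol/h.
Yield of C: 3ξ₂ / 203.8 = 0.647 → ξ₂ = 43.95 lbmol/h.
Outlet amounts (n = n₀ + Σ ν·ξ):
  E: 203.8 − 1(87.63) = 116.2
  D: 0 + 1(87.63) − 1(43.95) = 43.68
  C: 0 + 3(43.95) = 131.9
Total out = 291.7 lbmol/h; y_D = 43.68 / 291.7 = 0.1497.

0.15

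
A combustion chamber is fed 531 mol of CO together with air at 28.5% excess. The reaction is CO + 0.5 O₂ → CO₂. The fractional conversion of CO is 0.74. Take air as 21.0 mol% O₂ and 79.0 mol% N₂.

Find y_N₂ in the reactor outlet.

0.655

Stoichiometric O₂ = 0.5 × 531 = 265.5 mol; O₂ fed = 265.5 × 1.285 = 341.2 mol.
N₂ fed = 341.2 × 79/21 = 1283 mol.
Fuel reacted = 0.74 × 531 → ξ = 392.9 mol.
Outlet (n = n₀ + ν ξ):
  CO: 531 − 1(392.9) = 138.1
  O₂: 341.2 − 0.5(392.9) = 144.7
  N₂: 1283 (inert)
  CO₂: 0 + 1(392.9) = 392.9
Total out = 1959 mol; y_N₂ = 1283 / 1959 = 0.6551.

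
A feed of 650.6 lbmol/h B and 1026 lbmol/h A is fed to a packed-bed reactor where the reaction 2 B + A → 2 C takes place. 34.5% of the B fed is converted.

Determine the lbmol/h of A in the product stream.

914 lbmol/h

B reacted = 0.345 × 650.6 = 224.5 lbmol/h; ν_B = −2, so ξ = 224.5/2 = 112.2 lbmol/h.
Outlet amounts (n = n₀ + ν ξ):
  B: 650.6 − 2(112.2) = 426.1
  A: 1026 − 1(112.2) = 913.8
  C: 0 + 2(112.2) = 224.5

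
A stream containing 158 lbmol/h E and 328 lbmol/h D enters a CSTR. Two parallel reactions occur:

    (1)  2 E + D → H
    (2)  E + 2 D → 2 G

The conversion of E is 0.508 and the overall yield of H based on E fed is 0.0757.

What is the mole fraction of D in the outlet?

0.501

Yield of H: 1ξ₁ / 158 = 0.0757 → ξ₁ = 11.96 lbmol/h.
Conversion of E: 2ξ₁ + 1ξ₂ = 0.508 × 158 = 80.26 → ξ₂ = 56.34 lbmol/h.
Outlet amounts (n = n₀ + Σ ν·ξ):
  E: 158 − 2(11.96) − 1(56.34) = 77.74
  D: 328 − 1(11.96) − 2(56.34) = 203.4
  H: 0 + 1(11.96) = 11.96
  G: 0 + 2(56.34) = 112.7
Total out = 405.7 lbmol/h; y_D = 203.4 / 405.7 = 0.5012.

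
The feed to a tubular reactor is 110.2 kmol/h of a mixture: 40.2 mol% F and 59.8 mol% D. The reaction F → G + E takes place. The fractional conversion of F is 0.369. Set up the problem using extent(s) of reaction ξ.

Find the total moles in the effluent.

F reacted = 0.369 × 44.3 = 16.35 kmol/h; ν_F = −1, so ξ = 16.35/1 = 16.35 kmol/h.
Outlet amounts (n = n₀ + ν ξ):
  F: 44.3 − 1(16.35) = 27.95
  G: 0 + 1(16.35) = 16.35
  E: 0 + 1(16.35) = 16.35
  D: 65.9 (inert)
Total out = 27.95 + 16.35 + 16.35 + 65.9 = 126.5 kmol/h.

127 kmol/h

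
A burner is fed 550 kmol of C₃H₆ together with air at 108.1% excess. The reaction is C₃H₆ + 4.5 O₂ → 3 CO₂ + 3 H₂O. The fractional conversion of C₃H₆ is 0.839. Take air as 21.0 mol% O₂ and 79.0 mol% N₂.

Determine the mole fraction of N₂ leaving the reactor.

0.766

Stoichiometric O₂ = 4.5 × 550 = 2475 kmol; O₂ fed = 2475 × 2.081 = 5150 kmol.
N₂ fed = 5150 × 79/21 = 19380 kmol.
Fuel reacted = 0.839 × 550 → ξ = 461.4 kmol.
Outlet (n = n₀ + ν ξ):
  C₃H₆: 550 − 1(461.4) = 88.55
  O₂: 5150 − 4.5(461.4) = 3074
  N₂: 19380 (inert)
  CO₂: 0 + 3(461.4) = 1384
  H₂O: 0 + 3(461.4) = 1384
Total out = 25310 kmol; y_N₂ = 19380 / 25310 = 0.7656.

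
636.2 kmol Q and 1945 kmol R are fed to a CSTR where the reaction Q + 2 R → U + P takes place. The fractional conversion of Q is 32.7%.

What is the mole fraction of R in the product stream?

0.644

Q reacted = 0.327 × 636.2 = 208 kmol; ν_Q = −1, so ξ = 208/1 = 208 kmol.
Outlet amounts (n = n₀ + ν ξ):
  Q: 636.2 − 1(208) = 428.2
  R: 1945 − 2(208) = 1529
  U: 0 + 1(208) = 208
  P: 0 + 1(208) = 208
Total out = 2373 kmol; y_R = 1529 / 2373 = 0.6443.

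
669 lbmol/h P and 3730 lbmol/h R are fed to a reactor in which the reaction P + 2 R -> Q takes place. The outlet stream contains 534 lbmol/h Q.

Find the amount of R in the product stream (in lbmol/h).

2660 lbmol/h

For Q: n = n₀ + 1ξ → 534 = 0 + 1ξ, giving ξ = 534 lbmol/h.
Outlet amounts (n = n₀ + ν ξ):
  P: 669 − 1(534) = 135
  R: 3730 − 2(534) = 2662
  Q: 0 + 1(534) = 534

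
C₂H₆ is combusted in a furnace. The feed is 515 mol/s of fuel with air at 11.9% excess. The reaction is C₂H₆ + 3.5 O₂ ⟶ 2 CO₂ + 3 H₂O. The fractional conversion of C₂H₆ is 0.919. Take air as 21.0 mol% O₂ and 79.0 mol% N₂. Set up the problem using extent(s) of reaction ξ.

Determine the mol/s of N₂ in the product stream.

Stoichiometric O₂ = 3.5 × 515 = 1802 mol/s; O₂ fed = 1802 × 1.119 = 2017 mol/s.
N₂ fed = 2017 × 79/21 = 7588 mol/s.
Fuel reacted = 0.919 × 515 → ξ = 473.3 mol/s.
Outlet (n = n₀ + ν ξ):
  C₂H₆: 515 − 1(473.3) = 41.71
  O₂: 2017 − 3.5(473.3) = 360.5
  N₂: 7588 (inert)
  CO₂: 0 + 2(473.3) = 946.6
  H₂O: 0 + 3(473.3) = 1420

7590 mol/s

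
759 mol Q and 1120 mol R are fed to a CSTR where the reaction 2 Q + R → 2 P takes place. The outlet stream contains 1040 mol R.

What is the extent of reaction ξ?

For R: n = n₀ − 1ξ → 1040 = 1120 − 1ξ, giving ξ = 80 mol.
Outlet amounts (n = n₀ + ν ξ):
  Q: 759 − 2(80) = 599
  R: 1120 − 1(80) = 1040
  P: 0 + 2(80) = 160

ξ = 80 mol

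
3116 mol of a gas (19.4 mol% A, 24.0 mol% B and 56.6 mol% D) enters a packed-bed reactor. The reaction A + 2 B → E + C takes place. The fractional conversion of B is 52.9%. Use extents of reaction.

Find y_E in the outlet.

0.0678

B reacted = 0.529 × 747.8 = 395.6 mol; ν_B = −2, so ξ = 395.6/2 = 197.8 mol.
Outlet amounts (n = n₀ + ν ξ):
  A: 604.5 − 1(197.8) = 406.7
  B: 747.8 − 2(197.8) = 352.2
  E: 0 + 1(197.8) = 197.8
  C: 0 + 1(197.8) = 197.8
  D: 1764 (inert)
Total out = 2918 mol; y_E = 197.8 / 2918 = 0.06778.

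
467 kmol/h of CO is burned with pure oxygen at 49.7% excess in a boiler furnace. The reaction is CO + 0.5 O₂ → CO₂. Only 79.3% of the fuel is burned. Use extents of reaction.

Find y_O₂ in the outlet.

0.26

Stoichiometric O₂ = 0.5 × 467 = 233.5 kmol/h; O₂ fed = 233.5 × 1.497 = 349.5 kmol/h.
Fuel reacted = 0.793 × 467 → ξ = 370.3 kmol/h.
Outlet (n = n₀ + ν ξ):
  CO: 467 − 1(370.3) = 96.67
  O₂: 349.5 − 0.5(370.3) = 164.4
  CO₂: 0 + 1(370.3) = 370.3
Total out = 631.4 kmol/h; y_O₂ = 164.4 / 631.4 = 0.2604.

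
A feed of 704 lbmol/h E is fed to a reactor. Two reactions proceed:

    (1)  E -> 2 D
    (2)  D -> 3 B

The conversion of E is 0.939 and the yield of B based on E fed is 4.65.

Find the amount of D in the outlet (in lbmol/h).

231 lbmol/h

Conversion of E: E consumed = 1ξ₁ = 0.939 × 704 → ξ₁ = 661.1 lbmol/h.
Yield of B: 3ξ₂ / 704 = 4.65 → ξ₂ = 1091 lbmol/h.
Outlet amounts (n = n₀ + Σ ν·ξ):
  E: 704 − 1(661.1) = 42.94
  D: 0 + 2(661.1) − 1(1091) = 230.9
  B: 0 + 3(1091) = 3274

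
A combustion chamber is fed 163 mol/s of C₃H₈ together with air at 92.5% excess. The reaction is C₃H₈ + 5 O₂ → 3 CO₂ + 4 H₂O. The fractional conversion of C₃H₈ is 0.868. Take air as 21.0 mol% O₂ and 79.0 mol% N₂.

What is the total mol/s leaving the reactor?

7780 mol/s

Stoichiometric O₂ = 5 × 163 = 815 mol/s; O₂ fed = 815 × 1.925 = 1569 mol/s.
N₂ fed = 1569 × 79/21 = 5902 mol/s.
Fuel reacted = 0.868 × 163 → ξ = 141.5 mol/s.
Outlet (n = n₀ + ν ξ):
  C₃H₈: 163 − 1(141.5) = 21.52
  O₂: 1569 − 5(141.5) = 861.5
  N₂: 5902 (inert)
  CO₂: 0 + 3(141.5) = 424.5
  H₂O: 0 + 4(141.5) = 565.9
Total out = 21.52 + 861.5 + 5902 + 424.5 + 565.9 = 7775 mol/s.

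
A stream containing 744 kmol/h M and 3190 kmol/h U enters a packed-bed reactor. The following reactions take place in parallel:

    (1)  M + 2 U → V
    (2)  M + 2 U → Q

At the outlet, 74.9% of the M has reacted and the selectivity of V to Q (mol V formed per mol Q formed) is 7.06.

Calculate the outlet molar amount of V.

Conversion of M: M consumed = 0.749 × 744 = 557.3 kmol/h = 1ξ₁ + 1ξ₂.
Selectivity: 1ξ₁ / (1ξ₂) = 7.06 → ξ₁ = 7.06 ξ₂.
Substitute: (1·7.06 + 1) ξ₂ = 557.3 → ξ₂ = 69.14 kmol/h, ξ₁ = 488.1 kmol/h.
Outlet amounts (n = n₀ + Σ ν·ξ):
  M: 744 − 1(488.1) − 1(69.14) = 186.7
  U: 3190 − 2(488.1) − 2(69.14) = 2075
  V: 0 + 1(488.1) = 488.1
  Q: 0 + 1(69.14) = 69.14

488 kmol/h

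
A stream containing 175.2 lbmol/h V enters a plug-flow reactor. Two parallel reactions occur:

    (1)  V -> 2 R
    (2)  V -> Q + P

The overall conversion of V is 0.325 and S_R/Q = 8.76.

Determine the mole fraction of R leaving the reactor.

0.399

Conversion of V: V consumed = 0.325 × 175.2 = 56.94 lbmol/h = 1ξ₁ + 1ξ₂.
Selectivity: 2ξ₁ / (1ξ₂) = 8.76 → ξ₁ = 4.38 ξ₂.
Substitute: (1·4.38 + 1) ξ₂ = 56.94 → ξ₂ = 10.58 lbmol/h, ξ₁ = 46.36 lbmol/h.
Outlet amounts (n = n₀ + Σ ν·ξ):
  V: 175.2 − 1(46.36) − 1(10.58) = 118.3
  R: 0 + 2(46.36) = 92.71
  Q: 0 + 1(10.58) = 10.58
  P: 0 + 1(10.58) = 10.58
Total out = 232.1 lbmol/h; y_R = 92.71 / 232.1 = 0.3994.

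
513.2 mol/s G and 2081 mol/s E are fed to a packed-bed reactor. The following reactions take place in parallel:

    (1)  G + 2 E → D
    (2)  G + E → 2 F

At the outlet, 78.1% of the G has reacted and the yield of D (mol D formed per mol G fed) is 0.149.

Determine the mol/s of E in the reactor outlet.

1600 mol/s

Yield of D: 1ξ₁ / 513.2 = 0.149 → ξ₁ = 76.47 mol/s.
Conversion of G: 1ξ₁ + 1ξ₂ = 0.781 × 513.2 = 400.8 → ξ₂ = 324.3 mol/s.
Outlet amounts (n = n₀ + Σ ν·ξ):
  G: 513.2 − 1(76.47) − 1(324.3) = 112.4
  E: 2081 − 2(76.47) − 1(324.3) = 1604
  D: 0 + 1(76.47) = 76.47
  F: 0 + 2(324.3) = 648.7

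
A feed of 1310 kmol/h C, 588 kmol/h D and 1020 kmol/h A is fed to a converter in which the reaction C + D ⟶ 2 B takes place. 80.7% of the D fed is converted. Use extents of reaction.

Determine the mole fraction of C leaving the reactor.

0.286

D reacted = 0.807 × 588 = 474.5 kmol/h; ν_D = −1, so ξ = 474.5/1 = 474.5 kmol/h.
Outlet amounts (n = n₀ + ν ξ):
  C: 1310 − 1(474.5) = 835.5
  D: 588 − 1(474.5) = 113.5
  B: 0 + 2(474.5) = 949
  A: 1020 (inert)
Total out = 2918 kmol/h; y_C = 835.5 / 2918 = 0.2863.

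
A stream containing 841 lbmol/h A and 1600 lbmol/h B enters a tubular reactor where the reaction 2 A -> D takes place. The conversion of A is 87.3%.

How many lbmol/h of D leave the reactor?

A reacted = 0.873 × 841 = 734.2 lbmol/h; ν_A = −2, so ξ = 734.2/2 = 367.1 lbmol/h.
Outlet amounts (n = n₀ + ν ξ):
  A: 841 − 2(367.1) = 106.8
  D: 0 + 1(367.1) = 367.1
  B: 1600 (inert)

367 lbmol/h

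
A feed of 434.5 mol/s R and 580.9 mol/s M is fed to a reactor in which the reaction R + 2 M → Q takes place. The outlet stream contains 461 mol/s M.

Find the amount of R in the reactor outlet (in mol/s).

375 mol/s

For M: n = n₀ − 2ξ → 461 = 580.9 − 2ξ, giving ξ = 59.95 mol/s.
Outlet amounts (n = n₀ + ν ξ):
  R: 434.5 − 1(59.95) = 374.6
  M: 580.9 − 2(59.95) = 461
  Q: 0 + 1(59.95) = 59.95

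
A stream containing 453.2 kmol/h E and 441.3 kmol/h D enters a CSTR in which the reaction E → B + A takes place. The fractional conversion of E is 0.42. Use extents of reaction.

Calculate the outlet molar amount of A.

E reacted = 0.42 × 453.2 = 190.3 kmol/h; ν_E = −1, so ξ = 190.3/1 = 190.3 kmol/h.
Outlet amounts (n = n₀ + ν ξ):
  E: 453.2 − 1(190.3) = 262.9
  B: 0 + 1(190.3) = 190.3
  A: 0 + 1(190.3) = 190.3
  D: 441.3 (inert)

190 kmol/h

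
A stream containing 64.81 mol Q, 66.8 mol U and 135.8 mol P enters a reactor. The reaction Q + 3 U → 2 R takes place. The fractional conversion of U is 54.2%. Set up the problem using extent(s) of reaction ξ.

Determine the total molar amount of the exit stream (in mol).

243 mol

U reacted = 0.542 × 66.8 = 36.21 mol; ν_U = −3, so ξ = 36.21/3 = 12.07 mol.
Outlet amounts (n = n₀ + ν ξ):
  Q: 64.81 − 1(12.07) = 52.74
  U: 66.8 − 3(12.07) = 30.59
  R: 0 + 2(12.07) = 24.14
  P: 135.8 (inert)
Total out = 52.74 + 30.59 + 24.14 + 135.8 = 243.3 mol.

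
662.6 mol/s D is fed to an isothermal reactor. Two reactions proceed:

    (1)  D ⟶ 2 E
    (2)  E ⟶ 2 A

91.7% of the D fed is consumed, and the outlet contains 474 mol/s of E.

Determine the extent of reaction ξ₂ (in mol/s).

Conversion of D: D consumed = 1ξ₁ = 0.917 × 662.6 → ξ₁ = 607.6 mol/s.
E balance: n_E = 0 + 2ξ₁ − 1ξ₂ = 474 → ξ₂ = (2·607.6 − 474)/1 = 741.2 mol/s.
Outlet amounts (n = n₀ + Σ ν·ξ):
  D: 662.6 − 1(607.6) = 55
  E: 0 + 2(607.6) − 1(741.2) = 474
  A: 0 + 2(741.2) = 1482

ξ₂ = 741 mol/s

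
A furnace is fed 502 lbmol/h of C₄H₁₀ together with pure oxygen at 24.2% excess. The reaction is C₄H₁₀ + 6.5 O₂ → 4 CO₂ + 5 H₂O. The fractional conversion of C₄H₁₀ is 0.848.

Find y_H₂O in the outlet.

Stoichiometric O₂ = 6.5 × 502 = 3263 lbmol/h; O₂ fed = 3263 × 1.242 = 4053 lbmol/h.
Fuel reacted = 0.848 × 502 → ξ = 425.7 lbmol/h.
Outlet (n = n₀ + ν ξ):
  C₄H₁₀: 502 − 1(425.7) = 76.3
  O₂: 4053 − 6.5(425.7) = 1286
  CO₂: 0 + 4(425.7) = 1703
  H₂O: 0 + 5(425.7) = 2128
Total out = 5193 lbmol/h; y_H₂O = 2128 / 5193 = 0.4099.

0.41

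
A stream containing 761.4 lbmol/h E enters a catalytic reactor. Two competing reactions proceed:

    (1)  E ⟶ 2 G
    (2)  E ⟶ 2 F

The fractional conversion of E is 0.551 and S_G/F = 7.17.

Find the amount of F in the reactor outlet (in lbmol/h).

Conversion of E: E consumed = 0.551 × 761.4 = 419.5 lbmol/h = 1ξ₁ + 1ξ₂.
Selectivity: 2ξ₁ / (2ξ₂) = 7.17 → ξ₁ = 7.17 ξ₂.
Substitute: (1·7.17 + 1) ξ₂ = 419.5 → ξ₂ = 51.35 lbmol/h, ξ₁ = 368.2 lbmol/h.
Outlet amounts (n = n₀ + Σ ν·ξ):
  E: 761.4 − 1(368.2) − 1(51.35) = 341.9
  G: 0 + 2(368.2) = 736.4
  F: 0 + 2(51.35) = 102.7

103 lbmol/h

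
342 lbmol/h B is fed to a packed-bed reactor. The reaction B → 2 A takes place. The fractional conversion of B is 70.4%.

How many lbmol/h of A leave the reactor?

B reacted = 0.704 × 342 = 240.8 lbmol/h; ν_B = −1, so ξ = 240.8/1 = 240.8 lbmol/h.
Outlet amounts (n = n₀ + ν ξ):
  B: 342 − 1(240.8) = 101.2
  A: 0 + 2(240.8) = 481.5

482 lbmol/h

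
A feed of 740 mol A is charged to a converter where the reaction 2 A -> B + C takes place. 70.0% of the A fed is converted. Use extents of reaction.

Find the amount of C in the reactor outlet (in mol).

259 mol

A reacted = 0.7 × 740 = 518 mol; ν_A = −2, so ξ = 518/2 = 259 mol.
Outlet amounts (n = n₀ + ν ξ):
  A: 740 − 2(259) = 222
  B: 0 + 1(259) = 259
  C: 0 + 1(259) = 259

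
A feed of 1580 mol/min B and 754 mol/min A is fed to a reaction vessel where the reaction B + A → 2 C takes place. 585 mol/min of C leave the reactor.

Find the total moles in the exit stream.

2330 mol/min

For C: n = n₀ + 2ξ → 585 = 0 + 2ξ, giving ξ = 292.5 mol/min.
Outlet amounts (n = n₀ + ν ξ):
  B: 1580 − 1(292.5) = 1288
  A: 754 − 1(292.5) = 461.5
  C: 0 + 2(292.5) = 585
Total out = 1288 + 461.5 + 585 = 2334 mol/min.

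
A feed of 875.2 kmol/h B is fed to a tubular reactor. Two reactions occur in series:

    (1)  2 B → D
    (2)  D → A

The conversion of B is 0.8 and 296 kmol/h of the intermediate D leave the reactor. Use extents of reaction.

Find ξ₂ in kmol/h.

ξ₂ = 54.1 kmol/h

Conversion of B: B consumed = 2ξ₁ = 0.8 × 875.2 → ξ₁ = 350.1 kmol/h.
D balance: n_D = 0 + 1ξ₁ − 1ξ₂ = 296 → ξ₂ = (1·350.1 − 296)/1 = 54.08 kmol/h.
Outlet amounts (n = n₀ + Σ ν·ξ):
  B: 875.2 − 2(350.1) = 175
  D: 0 + 1(350.1) − 1(54.08) = 296
  A: 0 + 1(54.08) = 54.08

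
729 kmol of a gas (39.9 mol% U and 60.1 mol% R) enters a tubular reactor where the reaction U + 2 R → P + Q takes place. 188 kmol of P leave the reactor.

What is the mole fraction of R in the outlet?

For P: n = n₀ + 1ξ → 188 = 0 + 1ξ, giving ξ = 188 kmol.
Outlet amounts (n = n₀ + ν ξ):
  U: 290.9 − 1(188) = 102.9
  R: 438.1 − 2(188) = 62.13
  P: 0 + 1(188) = 188
  Q: 0 + 1(188) = 188
Total out = 541 kmol; y_R = 62.13 / 541 = 0.1148.

0.115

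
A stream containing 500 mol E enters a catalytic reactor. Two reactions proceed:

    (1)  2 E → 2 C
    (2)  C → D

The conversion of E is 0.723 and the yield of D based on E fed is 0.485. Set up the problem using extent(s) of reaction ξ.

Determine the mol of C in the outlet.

119 mol

Conversion of E: E consumed = 2ξ₁ = 0.723 × 500 → ξ₁ = 180.8 mol.
Yield of D: 1ξ₂ / 500 = 0.485 → ξ₂ = 242.5 mol.
Outlet amounts (n = n₀ + Σ ν·ξ):
  E: 500 − 2(180.8) = 138.5
  C: 0 + 2(180.8) − 1(242.5) = 119
  D: 0 + 1(242.5) = 242.5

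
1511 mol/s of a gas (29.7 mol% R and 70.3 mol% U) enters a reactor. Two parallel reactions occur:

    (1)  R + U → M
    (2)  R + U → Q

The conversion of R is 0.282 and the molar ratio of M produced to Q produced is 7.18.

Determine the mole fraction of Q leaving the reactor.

Conversion of R: R consumed = 0.282 × 448.8 = 126.6 mol/s = 1ξ₁ + 1ξ₂.
Selectivity: 1ξ₁ / (1ξ₂) = 7.18 → ξ₁ = 7.18 ξ₂.
Substitute: (1·7.18 + 1) ξ₂ = 126.6 → ξ₂ = 15.47 mol/s, ξ₁ = 111.1 mol/s.
Outlet amounts (n = n₀ + Σ ν·ξ):
  R: 448.8 − 1(111.1) − 1(15.47) = 322.2
  U: 1062 − 1(111.1) − 1(15.47) = 935.7
  M: 0 + 1(111.1) = 111.1
  Q: 0 + 1(15.47) = 15.47
Total out = 1384 mol/s; y_Q = 15.47 / 1384 = 0.01117.

0.0112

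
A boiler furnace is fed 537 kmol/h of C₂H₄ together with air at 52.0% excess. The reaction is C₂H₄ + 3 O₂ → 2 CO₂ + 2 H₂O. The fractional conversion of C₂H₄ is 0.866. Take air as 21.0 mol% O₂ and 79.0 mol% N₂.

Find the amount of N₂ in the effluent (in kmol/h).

9210 kmol/h

Stoichiometric O₂ = 3 × 537 = 1611 kmol/h; O₂ fed = 1611 × 1.520 = 2449 kmol/h.
N₂ fed = 2449 × 79/21 = 9212 kmol/h.
Fuel reacted = 0.866 × 537 → ξ = 465 kmol/h.
Outlet (n = n₀ + ν ξ):
  C₂H₄: 537 − 1(465) = 71.96
  O₂: 2449 − 3(465) = 1054
  N₂: 9212 (inert)
  CO₂: 0 + 2(465) = 930.1
  H₂O: 0 + 2(465) = 930.1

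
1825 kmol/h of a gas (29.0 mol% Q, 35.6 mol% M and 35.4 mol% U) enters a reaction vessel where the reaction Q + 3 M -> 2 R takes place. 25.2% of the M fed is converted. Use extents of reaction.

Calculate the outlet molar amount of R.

109 kmol/h

M reacted = 0.252 × 649.7 = 163.7 kmol/h; ν_M = −3, so ξ = 163.7/3 = 54.57 kmol/h.
Outlet amounts (n = n₀ + ν ξ):
  Q: 529.2 − 1(54.57) = 474.7
  M: 649.7 − 3(54.57) = 486
  R: 0 + 2(54.57) = 109.1
  U: 646 (inert)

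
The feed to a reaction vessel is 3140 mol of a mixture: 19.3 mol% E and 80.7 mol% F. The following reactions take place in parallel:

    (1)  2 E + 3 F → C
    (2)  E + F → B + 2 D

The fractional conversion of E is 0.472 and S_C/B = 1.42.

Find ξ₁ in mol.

Conversion of E: E consumed = 0.472 × 606 = 286 mol = 2ξ₁ + 1ξ₂.
Selectivity: 1ξ₁ / (1ξ₂) = 1.42 → ξ₁ = 1.42 ξ₂.
Substitute: (2·1.42 + 1) ξ₂ = 286 → ξ₂ = 74.49 mol, ξ₁ = 105.8 mol.
Outlet amounts (n = n₀ + Σ ν·ξ):
  E: 606 − 2(105.8) − 1(74.49) = 320
  F: 2534 − 3(105.8) − 1(74.49) = 2142
  C: 0 + 1(105.8) = 105.8
  B: 0 + 1(74.49) = 74.49
  D: 0 + 2(74.49) = 149

ξ₁ = 106 mol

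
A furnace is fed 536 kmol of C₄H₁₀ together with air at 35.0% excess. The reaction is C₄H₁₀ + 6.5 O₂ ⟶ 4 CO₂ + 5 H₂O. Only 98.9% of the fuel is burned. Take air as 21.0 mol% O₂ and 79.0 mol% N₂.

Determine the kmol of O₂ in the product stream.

Stoichiometric O₂ = 6.5 × 536 = 3484 kmol; O₂ fed = 3484 × 1.350 = 4703 kmol.
N₂ fed = 4703 × 79/21 = 17690 kmol.
Fuel reacted = 0.989 × 536 → ξ = 530.1 kmol.
Outlet (n = n₀ + ν ξ):
  C₄H₁₀: 536 − 1(530.1) = 5.896
  O₂: 4703 − 6.5(530.1) = 1258
  N₂: 17690 (inert)
  CO₂: 0 + 4(530.1) = 2120
  H₂O: 0 + 5(530.1) = 2651

1260 kmol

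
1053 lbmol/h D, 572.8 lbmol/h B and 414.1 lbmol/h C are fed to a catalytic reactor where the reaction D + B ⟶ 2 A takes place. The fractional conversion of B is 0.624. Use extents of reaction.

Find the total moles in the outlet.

2040 lbmol/h

B reacted = 0.624 × 572.8 = 357.4 lbmol/h; ν_B = −1, so ξ = 357.4/1 = 357.4 lbmol/h.
Outlet amounts (n = n₀ + ν ξ):
  D: 1053 − 1(357.4) = 695.6
  B: 572.8 − 1(357.4) = 215.4
  A: 0 + 2(357.4) = 714.9
  C: 414.1 (inert)
Total out = 695.6 + 215.4 + 714.9 + 414.1 = 2040 lbmol/h.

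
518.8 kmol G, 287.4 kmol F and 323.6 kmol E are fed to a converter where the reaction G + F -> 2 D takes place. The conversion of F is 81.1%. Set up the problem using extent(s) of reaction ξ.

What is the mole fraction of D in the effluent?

0.413

F reacted = 0.811 × 287.4 = 233.1 kmol; ν_F = −1, so ξ = 233.1/1 = 233.1 kmol.
Outlet amounts (n = n₀ + ν ξ):
  G: 518.8 − 1(233.1) = 285.7
  F: 287.4 − 1(233.1) = 54.32
  D: 0 + 2(233.1) = 466.2
  E: 323.6 (inert)
Total out = 1130 kmol; y_D = 466.2 / 1130 = 0.4126.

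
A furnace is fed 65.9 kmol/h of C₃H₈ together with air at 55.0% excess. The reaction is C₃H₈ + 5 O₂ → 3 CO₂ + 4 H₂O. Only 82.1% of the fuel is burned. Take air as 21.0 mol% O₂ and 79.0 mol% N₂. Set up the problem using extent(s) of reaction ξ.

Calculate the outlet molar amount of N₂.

Stoichiometric O₂ = 5 × 65.9 = 329.5 kmol/h; O₂ fed = 329.5 × 1.550 = 510.7 kmol/h.
N₂ fed = 510.7 × 79/21 = 1921 kmol/h.
Fuel reacted = 0.821 × 65.9 → ξ = 54.1 kmol/h.
Outlet (n = n₀ + ν ξ):
  C₃H₈: 65.9 − 1(54.1) = 11.8
  O₂: 510.7 − 5(54.1) = 240.2
  N₂: 1921 (inert)
  CO₂: 0 + 3(54.1) = 162.3
  H₂O: 0 + 4(54.1) = 216.4

1920 kmol/h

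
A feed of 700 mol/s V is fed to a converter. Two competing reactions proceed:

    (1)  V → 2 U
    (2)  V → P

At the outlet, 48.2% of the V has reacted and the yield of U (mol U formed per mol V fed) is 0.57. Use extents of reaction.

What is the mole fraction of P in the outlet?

Yield of U: 2ξ₁ / 700 = 0.57 → ξ₁ = 199.5 mol/s.
Conversion of V: 1ξ₁ + 1ξ₂ = 0.482 × 700 = 337.4 → ξ₂ = 137.9 mol/s.
Outlet amounts (n = n₀ + Σ ν·ξ):
  V: 700 − 1(199.5) − 1(137.9) = 362.6
  U: 0 + 2(199.5) = 399
  P: 0 + 1(137.9) = 137.9
Total out = 899.5 mol/s; y_P = 137.9 / 899.5 = 0.1533.

0.153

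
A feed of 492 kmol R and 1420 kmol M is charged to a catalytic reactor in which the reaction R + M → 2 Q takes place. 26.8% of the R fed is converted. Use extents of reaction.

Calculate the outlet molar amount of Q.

R reacted = 0.268 × 492 = 131.9 kmol; ν_R = −1, so ξ = 131.9/1 = 131.9 kmol.
Outlet amounts (n = n₀ + ν ξ):
  R: 492 − 1(131.9) = 360.1
  M: 1420 − 1(131.9) = 1288
  Q: 0 + 2(131.9) = 263.7

264 kmol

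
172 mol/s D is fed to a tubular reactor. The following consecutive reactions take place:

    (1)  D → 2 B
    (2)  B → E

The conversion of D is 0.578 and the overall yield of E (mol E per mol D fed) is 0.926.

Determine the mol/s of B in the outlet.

39.6 mol/s

Conversion of D: D consumed = 1ξ₁ = 0.578 × 172 → ξ₁ = 99.42 mol/s.
Yield of E: 1ξ₂ / 172 = 0.926 → ξ₂ = 159.3 mol/s.
Outlet amounts (n = n₀ + Σ ν·ξ):
  D: 172 − 1(99.42) = 72.58
  B: 0 + 2(99.42) − 1(159.3) = 39.56
  E: 0 + 1(159.3) = 159.3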